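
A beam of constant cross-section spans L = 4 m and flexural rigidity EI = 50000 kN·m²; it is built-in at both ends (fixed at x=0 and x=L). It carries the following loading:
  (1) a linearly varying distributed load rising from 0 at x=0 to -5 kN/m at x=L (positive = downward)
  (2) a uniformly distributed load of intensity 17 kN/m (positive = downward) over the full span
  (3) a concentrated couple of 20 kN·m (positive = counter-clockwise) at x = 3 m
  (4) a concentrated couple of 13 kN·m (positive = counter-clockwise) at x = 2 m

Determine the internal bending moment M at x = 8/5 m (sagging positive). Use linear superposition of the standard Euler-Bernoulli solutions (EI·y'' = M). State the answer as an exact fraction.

Load 1 — triangular load w₀=-5 kN/m (0→w₀ over full span):
  M_1 = 3w₀Lx/20 - w₀L²/30 - w₀x³/(6L) = 3·(-5)·4·(8/5)/20 - (-5)·4²/30 - (-5)·(8/5)³/(6·4) = -32/25 kN·m
Load 2 — uniform load w=17 kN/m over full span:
  M_2 = wLx/2 - wL²/12 - wx²/2 = 17·4·(8/5)/2 - 17·4²/12 - 17·(8/5)²/2 = 748/75 kN·m
Load 3 — applied couple M₀=20 kN·m at a=3 m (b=L-a=1):
  M_3 = R_Ax - M_A  [x≤a] with R_A=45/8, M_A=25/4 = (45/8)·(8/5) - (25/4) = 11/4 kN·m
Load 4 — applied couple M₀=13 kN·m at a=2 m (b=L-a=2):
  M_4 = R_Ax - M_A  [x≤a] with R_A=39/8, M_A=13/4 = (39/8)·(8/5) - (13/4) = 91/20 kN·m
Superposition: M = Σ M_i = 2399/150 kN·m ≈ 15.993333 kN·m

M(8/5) = 2399/150 kN·m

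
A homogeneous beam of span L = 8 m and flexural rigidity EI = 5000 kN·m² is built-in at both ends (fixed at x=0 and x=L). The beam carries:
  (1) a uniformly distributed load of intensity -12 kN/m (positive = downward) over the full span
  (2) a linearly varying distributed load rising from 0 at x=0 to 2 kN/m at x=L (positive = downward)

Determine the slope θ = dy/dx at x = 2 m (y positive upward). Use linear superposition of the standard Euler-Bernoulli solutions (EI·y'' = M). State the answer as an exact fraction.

Load 1 — uniform load w=-12 kN/m over full span:
  θ_1 = -wx(L-x)(L-2x)/(12EI) = -(-12)·2·(8-2)·(8-2·2)/(12·5000) = 6/625 rad
Load 2 — triangular load w₀=2 kN/m (0→w₀ over full span):
  θ_2 = -w₀(2x(L-x)(L-2x)(x+2L)+x²(L-x)²)/(120LEI) = -2·(2·2·(8-2)·(8-2·2)·(2+2·8)+2²·(8-2)²)/(120·8·5000) = -39/50000 rad
Superposition: θ = Σ θ_i = 441/50000 rad ≈ 0.008820 rad

θ(2) = 441/50000 rad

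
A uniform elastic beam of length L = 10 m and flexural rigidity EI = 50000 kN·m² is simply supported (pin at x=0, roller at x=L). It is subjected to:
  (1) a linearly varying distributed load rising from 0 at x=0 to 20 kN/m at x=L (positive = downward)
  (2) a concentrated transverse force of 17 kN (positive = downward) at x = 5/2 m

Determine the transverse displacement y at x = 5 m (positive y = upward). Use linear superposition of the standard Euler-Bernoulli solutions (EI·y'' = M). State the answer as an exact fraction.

Load 1 — triangular load w₀=20 kN/m (0→w₀ over full span):
  y_1 = -w₀x(7L⁴-10L²x²+3x⁴)/(360LEI) = -20·5·(7·10⁴-10·10²·5²+3·5⁴)/(360·10·50000) = -5/192 m
Load 2 — point force P=17 kN at a=5/2 m (b=L-a=15/2):
  y_2 = -Pa(L-x)(2Lx-a²-x²)/(6LEI)  [x>a] = -17·(5/2)·(10-5)·(2·10·5-(5/2)²-5²)/(6·10·50000) = -187/38400 m
Superposition: y = Σ y_i = -1187/38400 m ≈ -0.030911 m

y(5) = -1187/38400 m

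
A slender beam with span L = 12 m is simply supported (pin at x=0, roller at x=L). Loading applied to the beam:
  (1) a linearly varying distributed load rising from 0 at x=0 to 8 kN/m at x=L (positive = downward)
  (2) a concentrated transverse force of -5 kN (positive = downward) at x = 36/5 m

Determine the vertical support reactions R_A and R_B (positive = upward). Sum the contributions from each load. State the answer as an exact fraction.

R_A = 14 kN, R_B = 29 kN

Load 1 — triangular load w₀=8 kN/m (0→w₀ over full span):
  R_A = w₀L/6 = 8·12/6 = 16 kN
  R_B = w₀L/3 = 8·12/3 = 32 kN
Load 2 — point force P=-5 kN at a=36/5 m (b=L-a=24/5):
  R_A = Pb/L = (-5)·(24/5)/12 = -2 kN
  R_B = Pa/L = (-5)·(36/5)/12 = -3 kN
Superposition: R_A = 14 kN, R_B = 29 kN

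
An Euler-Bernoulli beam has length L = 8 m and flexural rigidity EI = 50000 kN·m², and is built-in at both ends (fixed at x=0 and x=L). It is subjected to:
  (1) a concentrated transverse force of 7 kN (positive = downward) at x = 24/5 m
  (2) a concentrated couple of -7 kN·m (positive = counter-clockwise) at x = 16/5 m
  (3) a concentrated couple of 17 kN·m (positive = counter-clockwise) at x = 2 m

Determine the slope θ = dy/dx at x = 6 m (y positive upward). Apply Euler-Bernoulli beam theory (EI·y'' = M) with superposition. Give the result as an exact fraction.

Load 1 — point force P=7 kN at a=24/5 m (b=L-a=16/5):
  θ_1 = Pa²(L-x)(2bL-(3b+a)(L-x))/(2L³EI)  [x>a] = 7·(24/5)²·(8-6)·(2·(16/5)·8-(3·(16/5)+(24/5))·(8-6))/(2·8³·50000) = 441/3125000 rad
Load 2 — applied couple M₀=-7 kN·m at a=16/5 m (b=L-a=24/5):
  θ_2 = (R_Ax²/2 - M_Ax - M₀(x-a))/EI  [x>a] with R_A=-63/50, M_A=-21/25 = ((-63/50)·6²/2 - (-21/25)·6 - (-7)·(6-(16/5)))/50000 = 49/1250000 rad
Load 3 — applied couple M₀=17 kN·m at a=2 m (b=L-a=6):
  θ_3 = (R_Ax²/2 - M_Ax - M₀(x-a))/EI  [x>a] with R_A=153/64, M_A=-51/16 = ((153/64)·6²/2 - (-51/16)·6 - 17·(6-2))/50000 = -187/1600000 rad
Superposition: θ = Σ θ_i = 12689/200000000 rad ≈ 0.000063 rad

θ(6) = 12689/200000000 rad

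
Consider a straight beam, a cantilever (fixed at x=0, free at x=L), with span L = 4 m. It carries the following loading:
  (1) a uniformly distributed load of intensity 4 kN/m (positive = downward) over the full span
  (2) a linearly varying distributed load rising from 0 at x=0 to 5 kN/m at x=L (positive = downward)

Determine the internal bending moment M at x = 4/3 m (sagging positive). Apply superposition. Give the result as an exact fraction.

M(4/3) = -2272/81 kN·m

Load 1 — uniform load w=4 kN/m over full span:
  M_1 = -w(L-x)²/2 = -4·(4-(4/3))²/2 = -128/9 kN·m
Load 2 — triangular load w₀=5 kN/m (0→w₀ over full span):
  M_2 = w₀Lx/2 - w₀L²/3 - w₀x³/(6L) = 5·4·(4/3)/2 - 5·4²/3 - 5·(4/3)³/(6·4) = -1120/81 kN·m
Superposition: M = Σ M_i = -2272/81 kN·m ≈ -28.049383 kN·m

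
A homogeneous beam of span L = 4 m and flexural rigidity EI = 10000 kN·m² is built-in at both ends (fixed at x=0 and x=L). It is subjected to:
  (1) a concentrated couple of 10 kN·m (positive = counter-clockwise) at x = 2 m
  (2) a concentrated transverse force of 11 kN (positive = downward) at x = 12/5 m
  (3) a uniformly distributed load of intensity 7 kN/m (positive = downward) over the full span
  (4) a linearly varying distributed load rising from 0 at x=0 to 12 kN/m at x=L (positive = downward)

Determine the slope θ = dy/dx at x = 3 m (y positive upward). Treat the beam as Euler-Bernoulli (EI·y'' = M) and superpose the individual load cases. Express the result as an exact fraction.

θ(3) = 4361/5000000 rad

Load 1 — applied couple M₀=10 kN·m at a=2 m (b=L-a=2):
  θ_1 = (R_Ax²/2 - M_Ax - M₀(x-a))/EI  [x>a] with R_A=15/4, M_A=5/2 = ((15/4)·3²/2 - (5/2)·3 - 10·(3-2))/10000 = -1/16000 rad
Load 2 — point force P=11 kN at a=12/5 m (b=L-a=8/5):
  θ_2 = Pa²(L-x)(2bL-(3b+a)(L-x))/(2L³EI)  [x>a] = 11·(12/5)²·(4-3)·(2·(8/5)·4-(3·(8/5)+(12/5))·(4-3))/(2·4³·10000) = 693/2500000 rad
Load 3 — uniform load w=7 kN/m over full span:
  θ_3 = -wx(L-x)(L-2x)/(12EI) = -7·3·(4-3)·(4-2·3)/(12·10000) = 7/20000 rad
Load 4 — triangular load w₀=12 kN/m (0→w₀ over full span):
  θ_4 = -w₀(2x(L-x)(L-2x)(x+2L)+x²(L-x)²)/(120LEI) = -12·(2·3·(4-3)·(4-2·3)·(3+2·4)+3²·(4-3)²)/(120·4·10000) = 123/400000 rad
Superposition: θ = Σ θ_i = 4361/5000000 rad ≈ 0.000872 rad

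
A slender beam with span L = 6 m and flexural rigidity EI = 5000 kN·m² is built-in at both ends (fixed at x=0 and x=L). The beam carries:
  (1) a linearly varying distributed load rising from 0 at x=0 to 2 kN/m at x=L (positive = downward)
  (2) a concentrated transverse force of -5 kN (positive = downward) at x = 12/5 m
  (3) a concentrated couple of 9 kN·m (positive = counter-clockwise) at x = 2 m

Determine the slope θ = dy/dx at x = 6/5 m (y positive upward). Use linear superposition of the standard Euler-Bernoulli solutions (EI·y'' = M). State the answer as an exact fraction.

Load 1 — triangular load w₀=2 kN/m (0→w₀ over full span):
  θ_1 = -w₀(2x(L-x)(L-2x)(x+2L)+x²(L-x)²)/(120LEI) = -2·(2·(6/5)·(6-(6/5))·(6-2·(6/5))·((6/5)+2·6)+(6/5)²·(6-(6/5))²)/(120·6·5000) = -126/390625 rad
Load 2 — point force P=-5 kN at a=12/5 m (b=L-a=18/5):
  θ_2 = -Pb²x(2aL-(3a+b)x)/(2L³EI)  [x≤a] = -(-5)·(18/5)²·(6/5)·(2·(12/5)·6-(3·(12/5)+(18/5))·(6/5))/(2·6³·5000) = 891/1562500 rad
Load 3 — applied couple M₀=9 kN·m at a=2 m (b=L-a=4):
  θ_3 = (R_Ax²/2 - M_Ax)/EI  [x≤a] with R_A=2, M_A=0 = (2·(6/5)²/2 - 0·(6/5))/5000 = 9/31250 rad
Superposition: θ = Σ θ_i = 837/1562500 rad ≈ 0.000536 rad

θ(6/5) = 837/1562500 rad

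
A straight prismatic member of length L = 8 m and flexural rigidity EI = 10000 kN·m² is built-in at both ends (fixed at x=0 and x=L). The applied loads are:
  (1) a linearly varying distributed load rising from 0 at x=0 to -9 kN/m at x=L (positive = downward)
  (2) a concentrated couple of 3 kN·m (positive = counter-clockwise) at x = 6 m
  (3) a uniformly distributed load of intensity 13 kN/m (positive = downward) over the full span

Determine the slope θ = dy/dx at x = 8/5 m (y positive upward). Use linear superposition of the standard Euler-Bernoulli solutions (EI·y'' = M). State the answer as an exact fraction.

θ(8/5) = -2891/781250 rad

Load 1 — triangular load w₀=-9 kN/m (0→w₀ over full span):
  θ_1 = -w₀(2x(L-x)(L-2x)(x+2L)+x²(L-x)²)/(120LEI) = -(-9)·(2·(8/5)·(8-(8/5))·(8-2·(8/5))·((8/5)+2·8)+(8/5)²·(8-(8/5))²)/(120·8·10000) = 672/390625 rad
Load 2 — applied couple M₀=3 kN·m at a=6 m (b=L-a=2):
  θ_2 = (R_Ax²/2 - M_Ax)/EI  [x≤a] with R_A=27/64, M_A=15/16 = ((27/64)·(8/5)²/2 - (15/16)·(8/5))/10000 = -3/31250 rad
Load 3 — uniform load w=13 kN/m over full span:
  θ_3 = -wx(L-x)(L-2x)/(12EI) = -13·(8/5)·(8-(8/5))·(8-2·(8/5))/(12·10000) = -416/78125 rad
Superposition: θ = Σ θ_i = -2891/781250 rad ≈ -0.003700 rad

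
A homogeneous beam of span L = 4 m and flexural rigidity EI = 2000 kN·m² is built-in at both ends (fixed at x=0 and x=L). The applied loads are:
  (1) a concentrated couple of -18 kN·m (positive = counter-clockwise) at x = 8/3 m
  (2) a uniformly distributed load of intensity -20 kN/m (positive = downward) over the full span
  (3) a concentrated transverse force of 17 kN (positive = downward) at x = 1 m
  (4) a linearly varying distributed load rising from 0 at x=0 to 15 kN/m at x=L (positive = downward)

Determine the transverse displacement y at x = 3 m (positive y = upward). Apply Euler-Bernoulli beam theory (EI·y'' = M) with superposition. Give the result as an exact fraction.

Load 1 — applied couple M₀=-18 kN·m at a=8/3 m (b=L-a=4/3):
  y_1 = (R_Ax³/6 - M_Ax²/2 - M₀(x-a)²/2)/EI  [x>a] with R_A=-6, M_A=-6 = ((-6)·3³/6 - (-6)·3²/2 - (-18)·(3-(8/3))²/2)/2000 = 1/2000 m
Load 2 — uniform load w=-20 kN/m over full span:
  y_2 = -wx²(L-x)²/(24EI) = -(-20)·3²·(4-3)²/(24·2000) = 3/800 m
Load 3 — point force P=17 kN at a=1 m (b=L-a=3):
  y_3 = -Pa²(L-x)²(3bL-(3b+a)(L-x))/(6L³EI)  [x>a] = -17·1²·(4-3)²·(3·3·4-(3·3+1)·(4-3))/(6·4³·2000) = -221/384000 m
Load 4 — triangular load w₀=15 kN/m (0→w₀ over full span):
  y_4 = -w₀x²(L-x)²(x+2L)/(120LEI) = -15·3²·(4-3)²·(3+2·4)/(120·4·2000) = -99/64000 m
Superposition: y = Σ y_i = 817/384000 m ≈ 0.002128 m

y(3) = 817/384000 m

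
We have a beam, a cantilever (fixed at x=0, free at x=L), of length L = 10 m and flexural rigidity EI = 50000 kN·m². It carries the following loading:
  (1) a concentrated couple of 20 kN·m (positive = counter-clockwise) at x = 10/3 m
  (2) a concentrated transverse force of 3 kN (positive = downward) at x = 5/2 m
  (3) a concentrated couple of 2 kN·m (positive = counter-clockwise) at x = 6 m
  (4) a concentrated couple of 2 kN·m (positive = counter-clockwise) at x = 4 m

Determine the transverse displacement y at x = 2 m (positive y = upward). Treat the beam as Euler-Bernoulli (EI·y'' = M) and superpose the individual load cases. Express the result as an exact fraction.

Load 1 — applied couple M₀=20 kN·m at a=10/3 m (b=L-a=20/3):
  y_1 = M₀x²/(2EI)  [x≤a] = 20·2²/(2·50000) = 1/1250 m
Load 2 — point force P=3 kN at a=5/2 m (b=L-a=15/2):
  y_2 = -Px²(3a-x)/(6EI)  [x≤a] = -3·2²·(3·(5/2)-2)/(6·50000) = -11/50000 m
Load 3 — applied couple M₀=2 kN·m at a=6 m (b=L-a=4):
  y_3 = M₀x²/(2EI)  [x≤a] = 2·2²/(2·50000) = 1/12500 m
Load 4 — applied couple M₀=2 kN·m at a=4 m (b=L-a=6):
  y_4 = M₀x²/(2EI)  [x≤a] = 2·2²/(2·50000) = 1/12500 m
Superposition: y = Σ y_i = 37/50000 m ≈ 0.000740 m

y(2) = 37/50000 m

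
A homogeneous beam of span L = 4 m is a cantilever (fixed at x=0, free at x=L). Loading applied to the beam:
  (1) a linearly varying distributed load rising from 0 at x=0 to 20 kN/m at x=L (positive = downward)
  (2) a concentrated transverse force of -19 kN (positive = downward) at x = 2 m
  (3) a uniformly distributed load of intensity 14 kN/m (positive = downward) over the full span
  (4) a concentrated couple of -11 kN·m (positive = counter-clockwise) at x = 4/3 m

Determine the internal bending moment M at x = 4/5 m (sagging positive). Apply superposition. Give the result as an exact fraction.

Load 1 — triangular load w₀=20 kN/m (0→w₀ over full span):
  M_1 = w₀Lx/2 - w₀L²/3 - w₀x³/(6L) = 20·4·(4/5)/2 - 20·4²/3 - 20·(4/5)³/(6·4) = -5632/75 kN·m
Load 2 — point force P=-19 kN at a=2 m (b=L-a=2):
  M_2 = -P(a-x)  [x≤a] = -(-19)·(2-(4/5)) = 114/5 kN·m
Load 3 — uniform load w=14 kN/m over full span:
  M_3 = -w(L-x)²/2 = -14·(4-(4/5))²/2 = -1792/25 kN·m
Load 4 — applied couple M₀=-11 kN·m at a=4/3 m (b=L-a=8/3):
  M_4 = M₀  [x≤a] = (-11) = -11 kN·m
Superposition: M = Σ M_i = -10123/75 kN·m ≈ -134.973333 kN·m

M(4/5) = -10123/75 kN·m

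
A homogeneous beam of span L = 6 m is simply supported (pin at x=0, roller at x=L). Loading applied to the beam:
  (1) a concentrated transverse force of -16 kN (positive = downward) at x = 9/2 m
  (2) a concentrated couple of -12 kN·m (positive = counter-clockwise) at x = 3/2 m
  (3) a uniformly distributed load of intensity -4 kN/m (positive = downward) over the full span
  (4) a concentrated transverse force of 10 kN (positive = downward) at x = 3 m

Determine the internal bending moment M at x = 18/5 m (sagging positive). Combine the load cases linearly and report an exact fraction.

Load 1 — point force P=-16 kN at a=9/2 m (b=L-a=3/2):
  M_1 = Pbx/L  [x≤a] = (-16)·(3/2)·(18/5)/6 = -72/5 kN·m
Load 2 — applied couple M₀=-12 kN·m at a=3/2 m (b=L-a=9/2):
  M_2 = M₀x/L - M₀  [x>a] = (-12)·(18/5)/6 - (-12) = 24/5 kN·m
Load 3 — uniform load w=-4 kN/m over full span:
  M_3 = wx(L-x)/2 = (-4)·(18/5)·(6-(18/5))/2 = -432/25 kN·m
Load 4 — point force P=10 kN at a=3 m (b=L-a=3):
  M_4 = Pa(L-x)/L  [x>a] = 10·3·(6-(18/5))/6 = 12 kN·m
Superposition: M = Σ M_i = -372/25 kN·m ≈ -14.880000 kN·m

M(18/5) = -372/25 kN·m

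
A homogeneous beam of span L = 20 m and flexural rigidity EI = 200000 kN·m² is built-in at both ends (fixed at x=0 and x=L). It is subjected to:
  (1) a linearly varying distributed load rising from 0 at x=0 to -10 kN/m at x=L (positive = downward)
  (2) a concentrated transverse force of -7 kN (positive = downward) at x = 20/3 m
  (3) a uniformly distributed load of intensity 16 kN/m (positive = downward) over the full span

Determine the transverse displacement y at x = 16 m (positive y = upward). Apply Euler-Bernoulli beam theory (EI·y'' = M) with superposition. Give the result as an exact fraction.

Load 1 — triangular load w₀=-10 kN/m (0→w₀ over full span):
  y_1 = -w₀x²(L-x)²(x+2L)/(120LEI) = -(-10)·16²·(20-16)²·(16+2·20)/(120·20·200000) = 224/46875 m
Load 2 — point force P=-7 kN at a=20/3 m (b=L-a=40/3):
  y_2 = -Pa²(L-x)²(3bL-(3b+a)(L-x))/(6L³EI)  [x>a] = -(-7)·(20/3)²·(20-16)²·(3·(40/3)·20-(3·(40/3)+(20/3))·(20-16))/(6·20³·200000) = 161/506250 m
Load 3 — uniform load w=16 kN/m over full span:
  y_3 = -wx²(L-x)²/(24EI) = -16·16²·(20-16)²/(24·200000) = -128/9375 m
Superposition: y = Σ y_i = -21659/2531250 m ≈ -0.008557 m

y(16) = -21659/2531250 m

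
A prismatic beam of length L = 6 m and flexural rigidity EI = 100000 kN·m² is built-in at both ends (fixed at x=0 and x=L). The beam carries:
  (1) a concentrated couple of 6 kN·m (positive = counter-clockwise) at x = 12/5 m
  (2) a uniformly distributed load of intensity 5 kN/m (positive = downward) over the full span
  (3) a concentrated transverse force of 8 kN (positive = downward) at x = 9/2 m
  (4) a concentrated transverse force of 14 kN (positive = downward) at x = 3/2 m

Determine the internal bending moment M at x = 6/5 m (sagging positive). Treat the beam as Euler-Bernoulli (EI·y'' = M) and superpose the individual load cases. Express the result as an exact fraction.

Load 1 — applied couple M₀=6 kN·m at a=12/5 m (b=L-a=18/5):
  M_1 = R_Ax - M_A  [x≤a] with R_A=36/25, M_A=18/25 = (36/25)·(6/5) - (18/25) = 126/125 kN·m
Load 2 — uniform load w=5 kN/m over full span:
  M_2 = wLx/2 - wL²/12 - wx²/2 = 5·6·(6/5)/2 - 5·6²/12 - 5·(6/5)²/2 = -3/5 kN·m
Load 3 — point force P=8 kN at a=9/2 m (b=L-a=3/2):
  M_3 = Pb²(3a+b)x/L³ - Pab²/L²  [x≤a] = 8·(3/2)²·(3·(9/2)+(3/2))·(6/5)/6³ - 8·(9/2)·(3/2)²/6² = -3/4 kN·m
Load 4 — point force P=14 kN at a=3/2 m (b=L-a=9/2):
  M_4 = Pb²(3a+b)x/L³ - Pab²/L²  [x≤a] = 14·(9/2)²·(3·(3/2)+(9/2))·(6/5)/6³ - 14·(3/2)·(9/2)²/6² = 189/80 kN·m
Superposition: M = Σ M_i = 4041/2000 kN·m ≈ 2.020500 kN·m

M(6/5) = 4041/2000 kN·m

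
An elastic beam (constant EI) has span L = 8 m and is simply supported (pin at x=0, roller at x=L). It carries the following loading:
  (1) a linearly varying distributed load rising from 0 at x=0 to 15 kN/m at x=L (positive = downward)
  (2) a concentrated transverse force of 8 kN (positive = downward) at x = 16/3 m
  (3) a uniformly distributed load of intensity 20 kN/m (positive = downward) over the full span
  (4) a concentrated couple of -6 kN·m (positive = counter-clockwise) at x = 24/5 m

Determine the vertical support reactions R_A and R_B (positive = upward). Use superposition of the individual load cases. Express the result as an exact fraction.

R_A = 1223/12 kN, R_B = 1513/12 kN

Load 1 — triangular load w₀=15 kN/m (0→w₀ over full span):
  R_A = w₀L/6 = 15·8/6 = 20 kN
  R_B = w₀L/3 = 15·8/3 = 40 kN
Load 2 — point force P=8 kN at a=16/3 m (b=L-a=8/3):
  R_A = Pb/L = 8·(8/3)/8 = 8/3 kN
  R_B = Pa/L = 8·(16/3)/8 = 16/3 kN
Load 3 — uniform load w=20 kN/m over full span:
  R_A = wL/2 = 20·8/2 = 80 kN
  R_B = wL/2 = 20·8/2 = 80 kN
Load 4 — applied couple M₀=-6 kN·m at a=24/5 m (b=L-a=16/5):
  R_A = M₀/L = (-6)/8 = -3/4 kN
  R_B = -M₀/L = -(-6)/8 = 3/4 kN
Superposition: R_A = 1223/12 kN, R_B = 1513/12 kN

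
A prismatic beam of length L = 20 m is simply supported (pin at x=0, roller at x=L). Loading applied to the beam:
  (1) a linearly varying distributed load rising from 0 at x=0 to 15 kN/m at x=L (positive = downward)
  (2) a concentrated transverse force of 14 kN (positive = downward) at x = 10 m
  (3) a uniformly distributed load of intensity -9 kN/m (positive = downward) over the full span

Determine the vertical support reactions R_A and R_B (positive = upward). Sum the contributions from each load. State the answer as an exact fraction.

Load 1 — triangular load w₀=15 kN/m (0→w₀ over full span):
  R_A = w₀L/6 = 15·20/6 = 50 kN
  R_B = w₀L/3 = 15·20/3 = 100 kN
Load 2 — point force P=14 kN at a=10 m (b=L-a=10):
  R_A = Pb/L = 14·10/20 = 7 kN
  R_B = Pa/L = 14·10/20 = 7 kN
Load 3 — uniform load w=-9 kN/m over full span:
  R_A = wL/2 = (-9)·20/2 = -90 kN
  R_B = wL/2 = (-9)·20/2 = -90 kN
Superposition: R_A = -33 kN, R_B = 17 kN

R_A = -33 kN, R_B = 17 kN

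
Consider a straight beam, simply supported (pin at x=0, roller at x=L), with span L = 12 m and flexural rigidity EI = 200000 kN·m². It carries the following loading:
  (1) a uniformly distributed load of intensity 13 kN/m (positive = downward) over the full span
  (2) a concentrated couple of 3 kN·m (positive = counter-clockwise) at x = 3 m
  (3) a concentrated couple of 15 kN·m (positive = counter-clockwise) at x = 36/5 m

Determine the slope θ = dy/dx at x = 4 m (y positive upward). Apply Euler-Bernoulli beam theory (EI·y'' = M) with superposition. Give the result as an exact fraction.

Load 1 — uniform load w=13 kN/m over full span:
  θ_1 = -w(L³-6Lx²+4x³)/(24EI) = -13·(12³-6·12·4²+4·4³)/(24·200000) = -169/75000 rad
Load 2 — applied couple M₀=3 kN·m at a=3 m (b=L-a=9):
  θ_2 = (M₀x²/(2L)-M₀(x-a)+C₁)/EI  [x>a] with C₁=M₀(3b²-L²)/(6L)=33/8 = (3·4²/(2·12)-3·(4-3)+(33/8))/200000 = 1/64000 rad
Load 3 — applied couple M₀=15 kN·m at a=36/5 m (b=L-a=24/5):
  θ_3 = (M₀x²/(2L)+C₁)/EI  [x≤a] with C₁=M₀(3b²-L²)/(6L)=-78/5 = (15·4²/(2·12)+(-78/5))/200000 = -7/250000 rad
Superposition: θ = Σ θ_i = -54377/24000000 rad ≈ -0.002266 rad

θ(4) = -54377/24000000 rad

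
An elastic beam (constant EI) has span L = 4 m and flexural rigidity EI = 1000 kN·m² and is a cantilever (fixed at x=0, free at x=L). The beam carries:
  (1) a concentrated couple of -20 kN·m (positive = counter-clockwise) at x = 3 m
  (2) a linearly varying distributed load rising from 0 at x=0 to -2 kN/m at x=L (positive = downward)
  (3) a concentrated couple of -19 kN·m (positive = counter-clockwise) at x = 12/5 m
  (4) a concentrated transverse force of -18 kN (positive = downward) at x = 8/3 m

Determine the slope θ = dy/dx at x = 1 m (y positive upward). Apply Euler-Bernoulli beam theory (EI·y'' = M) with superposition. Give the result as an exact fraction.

Load 1 — applied couple M₀=-20 kN·m at a=3 m (b=L-a=1):
  θ_1 = M₀x/EI  [x≤a] = (-20)·1/1000 = -1/50 rad
Load 2 — triangular load w₀=-2 kN/m (0→w₀ over full span):
  θ_2 = (w₀Lx²/4-w₀L²x/3-w₀x⁴/(24L))/EI = ((-2)·4·1²/4-(-2)·4²·1/3-(-2)·1⁴/(24·4))/1000 = 139/16000 rad
Load 3 — applied couple M₀=-19 kN·m at a=12/5 m (b=L-a=8/5):
  θ_3 = M₀x/EI  [x≤a] = (-19)·1/1000 = -19/1000 rad
Load 4 — point force P=-18 kN at a=8/3 m (b=L-a=4/3):
  θ_4 = -Px(2a-x)/(2EI)  [x≤a] = -(-18)·1·(2·(8/3)-1)/(2·1000) = 39/1000 rad
Superposition: θ = Σ θ_i = 139/16000 rad ≈ 0.008688 rad

θ(1) = 139/16000 rad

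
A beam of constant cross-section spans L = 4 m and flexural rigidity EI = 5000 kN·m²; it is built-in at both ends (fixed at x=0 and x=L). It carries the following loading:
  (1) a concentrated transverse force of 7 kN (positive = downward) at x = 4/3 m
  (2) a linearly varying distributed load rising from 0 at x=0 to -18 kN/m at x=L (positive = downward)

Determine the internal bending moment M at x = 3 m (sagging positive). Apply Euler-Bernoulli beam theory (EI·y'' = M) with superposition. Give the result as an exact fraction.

Load 1 — point force P=7 kN at a=4/3 m (b=L-a=8/3):
  M_1 = Pa²(a+3b)(L-x)/L³ - Pa²b/L²  [x>a] = 7·(4/3)²·((4/3)+3·(8/3))·(4-3)/4³ - 7·(4/3)²·(8/3)/4² = -7/27 kN·m
Load 2 — triangular load w₀=-18 kN/m (0→w₀ over full span):
  M_2 = 3w₀Lx/20 - w₀L²/30 - w₀x³/(6L) = 3·(-18)·4·3/20 - (-18)·4²/30 - (-18)·3³/(6·4) = -51/20 kN·m
Superposition: M = Σ M_i = -1517/540 kN·m ≈ -2.809259 kN·m

M(3) = -1517/540 kN·m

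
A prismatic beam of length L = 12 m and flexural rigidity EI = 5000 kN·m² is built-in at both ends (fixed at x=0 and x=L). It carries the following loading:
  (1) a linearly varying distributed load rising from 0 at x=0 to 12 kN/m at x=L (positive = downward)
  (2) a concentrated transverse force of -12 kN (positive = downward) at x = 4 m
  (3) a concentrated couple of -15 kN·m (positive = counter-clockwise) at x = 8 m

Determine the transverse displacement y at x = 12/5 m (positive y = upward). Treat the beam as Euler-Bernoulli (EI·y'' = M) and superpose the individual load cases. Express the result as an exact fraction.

Load 1 — triangular load w₀=12 kN/m (0→w₀ over full span):
  y_1 = -w₀x²(L-x)²(x+2L)/(120LEI) = -12·(12/5)²·(12-(12/5))²·((12/5)+2·12)/(120·12·5000) = -228096/9765625 m
Load 2 — point force P=-12 kN at a=4 m (b=L-a=8):
  y_2 = -Pb²x²(3aL-(3a+b)x)/(6L³EI)  [x≤a] = -(-12)·8²·(12/5)²·(3·4·12-(3·4+8)·(12/5))/(6·12³·5000) = 128/15625 m
Load 3 — applied couple M₀=-15 kN·m at a=8 m (b=L-a=4):
  y_3 = (R_Ax³/6 - M_Ax²/2)/EI  [x≤a] with R_A=-5/3, M_A=-5 = ((-5/3)·(12/5)³/6 - (-5)·(12/5)²/2)/5000 = 33/15625 m
Superposition: y = Σ y_i = -127471/9765625 m ≈ -0.013053 m

y(12/5) = -127471/9765625 m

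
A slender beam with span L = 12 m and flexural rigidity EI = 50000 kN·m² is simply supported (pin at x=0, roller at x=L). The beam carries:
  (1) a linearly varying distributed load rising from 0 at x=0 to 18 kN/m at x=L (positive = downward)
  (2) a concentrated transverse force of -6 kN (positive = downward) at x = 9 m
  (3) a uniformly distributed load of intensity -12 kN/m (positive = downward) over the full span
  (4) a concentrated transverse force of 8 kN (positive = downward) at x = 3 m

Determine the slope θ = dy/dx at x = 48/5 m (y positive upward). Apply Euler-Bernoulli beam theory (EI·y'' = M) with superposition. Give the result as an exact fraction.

Load 1 — triangular load w₀=18 kN/m (0→w₀ over full span):
  θ_1 = -w₀(7L⁴-30L²x²+15x⁴)/(360LEI) = -18·(7·12⁴-30·12²·(48/5)²+15·(48/5)⁴)/(360·12·50000) = 20439/1953125 rad
Load 2 — point force P=-6 kN at a=9 m (b=L-a=3):
  θ_2 = -Pa(2L²-6Lx+3x²+a²)/(6LEI)  [x>a] = -(-6)·9·(2·12²-6·12·(48/5)+3·(48/5)²+9²)/(6·12·50000) = -3429/5000000 rad
Load 3 — uniform load w=-12 kN/m over full span:
  θ_3 = -w(L³-6Lx²+4x³)/(24EI) = -(-12)·(12³-6·12·(48/5)²+4·(48/5)³)/(24·50000) = -5346/390625 rad
Load 4 — point force P=8 kN at a=3 m (b=L-a=9):
  θ_4 = -Pa(2L²-6Lx+3x²+a²)/(6LEI)  [x>a] = -8·3·(2·12²-6·12·(48/5)+3·(48/5)²+3²)/(6·12·50000) = 981/1250000 rad
Superposition: θ = Σ θ_i = -390249/125000000 rad ≈ -0.003122 rad

θ(48/5) = -390249/125000000 rad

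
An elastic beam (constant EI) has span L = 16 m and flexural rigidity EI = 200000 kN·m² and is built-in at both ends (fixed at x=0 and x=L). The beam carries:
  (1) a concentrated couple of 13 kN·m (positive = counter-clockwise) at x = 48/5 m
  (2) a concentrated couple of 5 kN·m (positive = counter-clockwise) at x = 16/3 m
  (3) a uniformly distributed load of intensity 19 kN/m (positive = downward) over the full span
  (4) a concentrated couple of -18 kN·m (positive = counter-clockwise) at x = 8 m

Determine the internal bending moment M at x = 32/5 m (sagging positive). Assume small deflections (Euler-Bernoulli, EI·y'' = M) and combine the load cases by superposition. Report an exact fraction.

Load 1 — applied couple M₀=13 kN·m at a=48/5 m (b=L-a=32/5):
  M_1 = R_Ax - M_A  [x≤a] with R_A=117/100, M_A=104/25 = (117/100)·(32/5) - (104/25) = 416/125 kN·m
Load 2 — applied couple M₀=5 kN·m at a=16/3 m (b=L-a=32/3):
  M_2 = R_Ax - M_A - M₀  [x>a] with R_A=5/12, M_A=0 = (5/12)·(32/5) - 0 - 5 = -7/3 kN·m
Load 3 — uniform load w=19 kN/m over full span:
  M_3 = wLx/2 - wL²/12 - wx²/2 = 19·16·(32/5)/2 - 19·16²/12 - 19·(32/5)²/2 = 13376/75 kN·m
Load 4 — applied couple M₀=-18 kN·m at a=8 m (b=L-a=8):
  M_4 = R_Ax - M_A  [x≤a] with R_A=-27/16, M_A=-9/2 = (-27/16)·(32/5) - (-9/2) = -63/10 kN·m
Superposition: M = Σ M_i = 129781/750 kN·m ≈ 173.041333 kN·m

M(32/5) = 129781/750 kN·m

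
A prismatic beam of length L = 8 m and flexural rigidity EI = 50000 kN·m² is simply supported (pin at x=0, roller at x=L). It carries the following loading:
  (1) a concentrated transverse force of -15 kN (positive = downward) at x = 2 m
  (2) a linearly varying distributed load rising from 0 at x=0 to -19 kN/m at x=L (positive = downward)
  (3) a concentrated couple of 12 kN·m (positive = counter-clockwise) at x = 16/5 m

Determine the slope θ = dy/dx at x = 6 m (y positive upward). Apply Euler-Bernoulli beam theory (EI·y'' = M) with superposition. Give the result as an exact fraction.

θ(6) = -156523/45000000 rad

Load 1 — point force P=-15 kN at a=2 m (b=L-a=6):
  θ_1 = -Pa(2L²-6Lx+3x²+a²)/(6LEI)  [x>a] = -(-15)·2·(2·8²-6·8·6+3·6²+2²)/(6·8·50000) = -3/5000 rad
Load 2 — triangular load w₀=-19 kN/m (0→w₀ over full span):
  θ_2 = -w₀(7L⁴-30L²x²+15x⁴)/(360LEI) = -(-19)·(7·8⁴-30·8²·6²+15·6⁴)/(360·8·50000) = -24947/9000000 rad
Load 3 — applied couple M₀=12 kN·m at a=16/5 m (b=L-a=24/5):
  θ_3 = (M₀x²/(2L)-M₀(x-a)+C₁)/EI  [x>a] with C₁=M₀(3b²-L²)/(6L)=32/25 = (12·6²/(2·8)-12·(6-(16/5))+(32/25))/50000 = -133/1250000 rad
Superposition: θ = Σ θ_i = -156523/45000000 rad ≈ -0.003478 rad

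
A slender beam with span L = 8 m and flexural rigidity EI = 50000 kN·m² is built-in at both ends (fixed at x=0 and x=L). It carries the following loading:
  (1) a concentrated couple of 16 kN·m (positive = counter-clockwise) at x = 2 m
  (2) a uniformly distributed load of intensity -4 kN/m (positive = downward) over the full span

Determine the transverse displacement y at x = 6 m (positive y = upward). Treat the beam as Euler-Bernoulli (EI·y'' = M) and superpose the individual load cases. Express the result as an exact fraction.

y(6) = 31/50000 m

Load 1 — applied couple M₀=16 kN·m at a=2 m (b=L-a=6):
  y_1 = (R_Ax³/6 - M_Ax²/2 - M₀(x-a)²/2)/EI  [x>a] with R_A=9/4, M_A=-3 = ((9/4)·6³/6 - (-3)·6²/2 - 16·(6-2)²/2)/50000 = 7/50000 m
Load 2 — uniform load w=-4 kN/m over full span:
  y_2 = -wx²(L-x)²/(24EI) = -(-4)·6²·(8-6)²/(24·50000) = 3/6250 m
Superposition: y = Σ y_i = 31/50000 m ≈ 0.000620 m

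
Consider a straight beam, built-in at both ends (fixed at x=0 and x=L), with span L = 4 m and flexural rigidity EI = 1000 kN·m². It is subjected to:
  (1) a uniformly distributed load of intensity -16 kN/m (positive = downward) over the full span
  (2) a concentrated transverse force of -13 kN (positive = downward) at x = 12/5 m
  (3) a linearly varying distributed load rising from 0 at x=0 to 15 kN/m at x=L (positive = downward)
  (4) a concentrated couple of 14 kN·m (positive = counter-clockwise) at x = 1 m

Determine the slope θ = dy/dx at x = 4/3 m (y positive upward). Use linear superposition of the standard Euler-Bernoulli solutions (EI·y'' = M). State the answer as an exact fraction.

θ(4/3) = 81833/10125000 rad

Load 1 — uniform load w=-16 kN/m over full span:
  θ_1 = -wx(L-x)(L-2x)/(12EI) = -(-16)·(4/3)·(4-(4/3))·(4-2·(4/3))/(12·1000) = 64/10125 rad
Load 2 — point force P=-13 kN at a=12/5 m (b=L-a=8/5):
  θ_2 = -Pb²x(2aL-(3a+b)x)/(2L³EI)  [x≤a] = -(-13)·(8/5)²·(4/3)·(2·(12/5)·4-(3·(12/5)+(8/5))·(4/3))/(2·4³·1000) = 364/140625 rad
Load 3 — triangular load w₀=15 kN/m (0→w₀ over full span):
  θ_3 = -w₀(2x(L-x)(L-2x)(x+2L)+x²(L-x)²)/(120LEI) = -15·(2·(4/3)·(4-(4/3))·(4-2·(4/3))·((4/3)+2·4)+(4/3)²·(4-(4/3))²)/(120·4·1000) = -32/10125 rad
Load 4 — applied couple M₀=14 kN·m at a=1 m (b=L-a=3):
  θ_4 = (R_Ax²/2 - M_Ax - M₀(x-a))/EI  [x>a] with R_A=63/16, M_A=-21/8 = ((63/16)·(4/3)²/2 - (-21/8)·(4/3) - 14·((4/3)-1))/1000 = 7/3000 rad
Superposition: θ = Σ θ_i = 81833/10125000 rad ≈ 0.008082 rad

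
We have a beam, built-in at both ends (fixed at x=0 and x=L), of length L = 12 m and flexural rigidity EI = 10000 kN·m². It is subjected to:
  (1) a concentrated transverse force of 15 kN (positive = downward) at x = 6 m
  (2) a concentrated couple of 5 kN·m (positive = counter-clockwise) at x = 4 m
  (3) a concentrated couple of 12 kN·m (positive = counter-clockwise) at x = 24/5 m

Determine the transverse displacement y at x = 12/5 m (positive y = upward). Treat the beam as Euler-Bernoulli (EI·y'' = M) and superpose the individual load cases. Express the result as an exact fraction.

Load 1 — point force P=15 kN at a=6 m (b=L-a=6):
  y_1 = -Pb²x²(3aL-(3a+b)x)/(6L³EI)  [x≤a] = -15·6²·(12/5)²·(3·6·12-(3·6+6)·(12/5))/(6·12³·10000) = -297/62500 m
Load 2 — applied couple M₀=5 kN·m at a=4 m (b=L-a=8):
  y_2 = (R_Ax³/6 - M_Ax²/2)/EI  [x≤a] with R_A=5/9, M_A=0 = ((5/9)·(12/5)³/6 - 0·(12/5)²/2)/10000 = 2/15625 m
Load 3 — applied couple M₀=12 kN·m at a=24/5 m (b=L-a=36/5):
  y_3 = (R_Ax³/6 - M_Ax²/2)/EI  [x≤a] with R_A=36/25, M_A=36/25 = ((36/25)·(12/5)³/6 - (36/25)·(12/5)²/2)/10000 = -162/1953125 m
Superposition: y = Σ y_i = -36773/7812500 m ≈ -0.004707 m

y(12/5) = -36773/7812500 m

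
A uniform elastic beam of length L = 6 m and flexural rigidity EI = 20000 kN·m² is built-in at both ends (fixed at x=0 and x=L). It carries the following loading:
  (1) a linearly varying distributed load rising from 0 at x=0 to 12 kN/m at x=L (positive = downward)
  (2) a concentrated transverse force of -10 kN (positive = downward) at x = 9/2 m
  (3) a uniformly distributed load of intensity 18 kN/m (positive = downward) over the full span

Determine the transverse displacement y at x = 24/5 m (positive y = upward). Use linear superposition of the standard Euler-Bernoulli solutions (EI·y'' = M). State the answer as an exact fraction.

Load 1 — triangular load w₀=12 kN/m (0→w₀ over full span):
  y_1 = -w₀x²(L-x)²(x+2L)/(120LEI) = -12·(24/5)²·(6-(24/5))²·((24/5)+2·6)/(120·6·20000) = -4536/9765625 m
Load 2 — point force P=-10 kN at a=9/2 m (b=L-a=3/2):
  y_2 = -Pa²(L-x)²(3bL-(3b+a)(L-x))/(6L³EI)  [x>a] = -(-10)·(9/2)²·(6-(24/5))²·(3·(3/2)·6-(3·(3/2)+(9/2))·(6-(24/5)))/(6·6³·20000) = 729/4000000 m
Load 3 — uniform load w=18 kN/m over full span:
  y_3 = -wx²(L-x)²/(24EI) = -18·(24/5)²·(6-(24/5))²/(24·20000) = -486/390625 m
Superposition: y = Σ y_i = -3815991/2500000000 m ≈ -0.001526 m

y(24/5) = -3815991/2500000000 m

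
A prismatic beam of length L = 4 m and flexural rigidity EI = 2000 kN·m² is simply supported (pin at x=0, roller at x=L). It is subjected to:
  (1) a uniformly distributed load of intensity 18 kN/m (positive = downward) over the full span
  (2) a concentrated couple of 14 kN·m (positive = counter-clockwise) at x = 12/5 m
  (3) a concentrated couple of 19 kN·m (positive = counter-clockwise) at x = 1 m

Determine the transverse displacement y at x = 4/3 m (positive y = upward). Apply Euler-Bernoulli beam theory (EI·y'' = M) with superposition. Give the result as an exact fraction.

Load 1 — uniform load w=18 kN/m over full span:
  y_1 = -wx(L³-2Lx²+x³)/(24EI) = -18·(4/3)·(4³-2·4·(4/3)²+(4/3)³)/(24·2000) = -88/3375 m
Load 2 — applied couple M₀=14 kN·m at a=12/5 m (b=L-a=8/5):
  y_2 = (M₀x³/(6L)+C₁x)/EI  [x≤a] with C₁=M₀(3b²-L²)/(6L)=-364/75 = (14·(4/3)³/(6·4)+(-364/75)·(4/3))/2000 = -644/253125 m
Load 3 — applied couple M₀=19 kN·m at a=1 m (b=L-a=3):
  y_3 = (M₀x³/(6L)-M₀(x-a)²/2+C₁x)/EI  [x>a] with C₁=M₀(3b²-L²)/(6L)=209/24 = (19·(4/3)³/(6·4)-19·((4/3)-1)²/2+(209/24)·(4/3))/2000 = 1007/162000 m
Superposition: y = Σ y_i = -10081/450000 m ≈ -0.022402 m

y(4/3) = -10081/450000 m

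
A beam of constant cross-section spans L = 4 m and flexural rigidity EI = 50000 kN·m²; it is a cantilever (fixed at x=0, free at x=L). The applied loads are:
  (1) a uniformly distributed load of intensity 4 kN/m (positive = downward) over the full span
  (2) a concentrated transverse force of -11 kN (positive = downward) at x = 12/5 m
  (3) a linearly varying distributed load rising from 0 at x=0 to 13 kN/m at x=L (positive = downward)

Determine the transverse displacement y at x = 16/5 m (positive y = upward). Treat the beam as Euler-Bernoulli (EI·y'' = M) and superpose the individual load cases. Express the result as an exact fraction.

Load 1 — uniform load w=4 kN/m over full span:
  y_1 = -wx²(x²-4Lx+6L²)/(24EI) = -4·(16/5)²·((16/5)²-4·4·(16/5)+6·4²)/(24·50000) = -11008/5859375 m
Load 2 — point force P=-11 kN at a=12/5 m (b=L-a=8/5):
  y_2 = -Pa²(3x-a)/(6EI)  [x>a] = -(-11)·(12/5)²·(3·(16/5)-(12/5))/(6·50000) = 594/390625 m
Load 3 — triangular load w₀=13 kN/m (0→w₀ over full span):
  y_3 = (w₀Lx³/12-w₀L²x²/6-w₀x⁵/(120L))/EI = (13·4·(16/5)³/12-13·4²·(16/5)²/6-13·(16/5)⁵/(120·4))/50000 = -650624/146484375 m
Superposition: y = Σ y_i = -234358/48828125 m ≈ -0.004800 m

y(16/5) = -234358/48828125 m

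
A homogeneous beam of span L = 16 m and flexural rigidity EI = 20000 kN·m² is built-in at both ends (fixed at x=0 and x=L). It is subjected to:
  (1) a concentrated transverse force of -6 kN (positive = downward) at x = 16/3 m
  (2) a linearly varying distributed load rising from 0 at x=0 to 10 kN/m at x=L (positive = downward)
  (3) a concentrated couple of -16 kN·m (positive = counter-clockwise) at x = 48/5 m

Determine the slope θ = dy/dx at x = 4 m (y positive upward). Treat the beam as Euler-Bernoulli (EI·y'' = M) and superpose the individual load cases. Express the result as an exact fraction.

Load 1 — point force P=-6 kN at a=16/3 m (b=L-a=32/3):
  θ_1 = -Pb²x(2aL-(3a+b)x)/(2L³EI)  [x≤a] = -(-6)·(32/3)²·4·(2·(16/3)·16-(3·(16/3)+(32/3))·4)/(2·16³·20000) = 2/1875 rad
Load 2 — triangular load w₀=10 kN/m (0→w₀ over full span):
  θ_2 = -w₀(2x(L-x)(L-2x)(x+2L)+x²(L-x)²)/(120LEI) = -10·(2·4·(16-4)·(16-2·4)·(4+2·16)+4²·(16-4)²)/(120·16·20000) = -39/5000 rad
Load 3 — applied couple M₀=-16 kN·m at a=48/5 m (b=L-a=32/5):
  θ_3 = (R_Ax²/2 - M_Ax)/EI  [x≤a] with R_A=-36/25, M_A=-128/25 = ((-36/25)·4²/2 - (-128/25)·4)/20000 = 7/15625 rad
Superposition: θ = Σ θ_i = -2357/375000 rad ≈ -0.006285 rad

θ(4) = -2357/375000 rad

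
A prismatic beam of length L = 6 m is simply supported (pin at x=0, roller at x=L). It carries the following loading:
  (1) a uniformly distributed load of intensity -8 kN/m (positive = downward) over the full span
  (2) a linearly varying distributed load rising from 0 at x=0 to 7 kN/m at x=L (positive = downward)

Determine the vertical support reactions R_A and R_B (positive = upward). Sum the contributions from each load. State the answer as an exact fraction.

R_A = -17 kN, R_B = -10 kN

Load 1 — uniform load w=-8 kN/m over full span:
  R_A = wL/2 = (-8)·6/2 = -24 kN
  R_B = wL/2 = (-8)·6/2 = -24 kN
Load 2 — triangular load w₀=7 kN/m (0→w₀ over full span):
  R_A = w₀L/6 = 7·6/6 = 7 kN
  R_B = w₀L/3 = 7·6/3 = 14 kN
Superposition: R_A = -17 kN, R_B = -10 kN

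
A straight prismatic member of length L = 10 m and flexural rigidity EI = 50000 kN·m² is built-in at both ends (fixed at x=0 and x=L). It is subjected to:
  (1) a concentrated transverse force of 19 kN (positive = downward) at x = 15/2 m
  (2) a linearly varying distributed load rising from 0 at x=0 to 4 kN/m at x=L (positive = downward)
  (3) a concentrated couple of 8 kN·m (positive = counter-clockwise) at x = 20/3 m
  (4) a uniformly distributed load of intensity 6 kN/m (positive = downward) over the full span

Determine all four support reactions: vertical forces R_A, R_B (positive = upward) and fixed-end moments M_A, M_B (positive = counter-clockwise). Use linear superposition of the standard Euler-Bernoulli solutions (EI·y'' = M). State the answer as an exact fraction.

R_A = 19217/480 kN, M_A = 2397/32 kN·m, R_B = 28303/480 kN, M_B = -3095/32 kN·m

Load 1 — point force P=19 kN at a=15/2 m (b=L-a=5/2):
  R_A = Pb²(3a+b)/L³ = 19·(5/2)²·(3·(15/2)+(5/2))/10³ = 95/32 kN
  M_A = Pab²/L² = 19·(15/2)·(5/2)²/10² = 285/32 kN·m
  R_B = Pa²(a+3b)/L³ = 19·(15/2)²·((15/2)+3·(5/2))/10³ = 513/32 kN
  M_B = -Pa²b/L² = -19·(15/2)²·(5/2)/10² = -855/32 kN·m
Load 2 — triangular load w₀=4 kN/m (0→w₀ over full span):
  R_A = 3w₀L/20 = 3·4·10/20 = 6 kN
  M_A = w₀L²/30 = 4·10²/30 = 40/3 kN·m
  R_B = 7w₀L/20 = 7·4·10/20 = 14 kN
  M_B = -w₀L²/20 = -4·10²/20 = -20 kN·m
Load 3 — applied couple M₀=8 kN·m at a=20/3 m (b=L-a=10/3):
  R_A = 6M₀ab/L³ = 6·8·(20/3)·(10/3)/10³ = 16/15 kN
  M_A = M₀b(2a-b)/L² = 8·(10/3)·(2·(20/3)-(10/3))/10² = 8/3 kN·m
  R_B = -6M₀ab/L³ = -6·8·(20/3)·(10/3)/10³ = -16/15 kN
  M_B = M₀a(2b-a)/L² = 8·(20/3)·(2·(10/3)-(20/3))/10² = 0 kN·m
Load 4 — uniform load w=6 kN/m over full span:
  R_A = wL/2 = 6·10/2 = 30 kN
  M_A = wL²/12 = 6·10²/12 = 50 kN·m
  R_B = wL/2 = 6·10/2 = 30 kN
  M_B = -wL²/12 = -6·10²/12 = -50 kN·m
Superposition: R_A = 19217/480 kN, M_A = 2397/32 kN·m, R_B = 28303/480 kN, M_B = -3095/32 kN·m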